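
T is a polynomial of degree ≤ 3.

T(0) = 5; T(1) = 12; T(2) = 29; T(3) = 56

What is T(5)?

140

First differences: 7, 17, 27. Second differences: 10, 10.
Level-2 differences are constant, so T has degree 2.
Fitting a degree-2 polynomial gives T(n) = 5n² + 2n + 5.
Then T(5) = 140.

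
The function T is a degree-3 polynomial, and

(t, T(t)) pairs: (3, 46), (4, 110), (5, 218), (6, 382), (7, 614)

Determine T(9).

1330

First differences: 64, 108, 164, 232. Second differences: 44, 56, 68. Third differences: 12, 12.
Level-3 differences are constant, so T has degree 3.
Fitting a degree-3 polynomial gives T(t) = 2t³ - 2t² + 4t - 2.
Then T(9) = 1330.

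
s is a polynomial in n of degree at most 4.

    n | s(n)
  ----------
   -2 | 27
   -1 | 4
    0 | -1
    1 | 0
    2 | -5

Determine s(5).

-176

Write s(n) = an^4 + bn³ + cn² + dn + e; the 5 given values yield a linear system in the 5 coefficients.
Solving, the leading coefficient vanishes, and s(n) = -2n³ + 3n² - 1.
Then s(5) = -176.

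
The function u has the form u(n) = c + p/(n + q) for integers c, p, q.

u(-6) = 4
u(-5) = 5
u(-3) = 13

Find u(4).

(u(n) − c)(n + q) = p for each data point; the three points give a linear system in c and q, then p follows.
Solving: c = 1, q = 2, p = -12, so u(n) = 1 − 12/(n + 2).
Then u(4) = 1 − 12/6 = -1.

-1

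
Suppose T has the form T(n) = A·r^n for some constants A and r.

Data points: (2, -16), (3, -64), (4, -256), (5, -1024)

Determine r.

4

Consecutive ratio: -64/(-16) = 4, and -256/(-64) = 4, so r = 4.
Then A·4^2 = -16 gives A = -1, and T(n) = -1·4^n.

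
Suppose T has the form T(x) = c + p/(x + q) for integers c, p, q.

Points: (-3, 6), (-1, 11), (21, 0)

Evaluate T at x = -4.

5

(T(x) − c)(x + q) = p for each data point; the three points give a linear system in c and q, then p follows.
Solving: c = 1, q = -1, p = -20, so T(x) = 1 − 20/(x − 1).
Then T(-4) = 1 − 20/(-5) = 5.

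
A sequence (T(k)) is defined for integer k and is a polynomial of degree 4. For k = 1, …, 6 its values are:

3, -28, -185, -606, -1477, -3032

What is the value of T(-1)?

First differences: -31, -157, -421, -871, -1555. Second differences: -126, -264, -450, -684. Third differences: -138, -186, -234. Fourth differences: -48, -48.
Level-4 differences are constant, so T has degree 4.
Fitting a degree-4 polynomial gives T(k) = -2k^4 - 3k³ + 5k² + 5k - 2.
Then T(-1) = -1.

-1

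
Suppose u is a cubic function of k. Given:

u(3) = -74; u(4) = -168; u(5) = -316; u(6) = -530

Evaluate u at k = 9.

-1688

Write u(k) = ak³ + bk² + ck + d; the 4 given values yield a linear system in the 4 coefficients.
Solving, u(k) = -2k³ - 3k² + k + 4.
Then u(9) = -1688.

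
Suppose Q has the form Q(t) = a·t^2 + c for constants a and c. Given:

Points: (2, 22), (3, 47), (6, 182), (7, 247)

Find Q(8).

322

From Q(2) = 22 and Q(3) = 47: 4a + c = 22 and 9a + c = 47.
Subtracting: 5a = 25, so a = 5; then c = 22 − 5·4 = 2.
So Q(t) = 5t² + 2, and Q(8) = 322.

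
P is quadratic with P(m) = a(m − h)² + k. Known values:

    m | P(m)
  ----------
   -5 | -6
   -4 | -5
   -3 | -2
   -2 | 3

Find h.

First differences 1, 3, 5; second difference 2 = 2a, so a = 1.
Expanding, the m-coefficient is −2ah = -2h; matching it to the data gives h = -5, and then k = -6.
So P(m) = 1(m + 5)² − 6.
Hence h = -5.

-5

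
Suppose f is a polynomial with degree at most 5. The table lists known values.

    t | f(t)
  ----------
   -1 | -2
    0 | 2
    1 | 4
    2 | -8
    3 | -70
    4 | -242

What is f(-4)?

-266

First differences: 4, 2, -12, -62, -172. Second differences: -2, -14, -50, -110. Third differences: -12, -36, -60. Fourth differences: -24, -24.
Level-4 differences are constant, so f has degree 4.
Fitting a degree-4 polynomial gives f(t) = -t^4 + 3t + 2.
Then f(-4) = -266.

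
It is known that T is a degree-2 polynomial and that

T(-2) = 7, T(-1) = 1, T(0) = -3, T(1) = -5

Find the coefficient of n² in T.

1

First differences: -6, -4, -2. Second differences: 2, 2.
Level-2 differences are constant, so T has degree 2.
Fitting a degree-2 polynomial gives T(n) = n² - 3n - 3.
The coefficient of n² is 1.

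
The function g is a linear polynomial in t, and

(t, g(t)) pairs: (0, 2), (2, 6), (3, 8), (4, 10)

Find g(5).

12

Write g(t) = at + b; the 4 given values yield a linear system in the 2 coefficients.
Solving, g(t) = 2t + 2.
Then g(5) = 12.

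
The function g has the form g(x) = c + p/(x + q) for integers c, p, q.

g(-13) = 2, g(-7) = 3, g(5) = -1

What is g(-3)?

7

(g(x) − c)(x + q) = p for each data point; the three points give a linear system in c and q, then p follows.
Solving: c = 1, q = 1, p = -12, so g(x) = 1 − 12/(x + 1).
Then g(-3) = 1 − 12/(-2) = 7.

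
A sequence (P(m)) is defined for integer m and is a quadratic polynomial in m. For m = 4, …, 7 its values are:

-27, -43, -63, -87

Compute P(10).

First differences: -16, -20, -24. Second differences: -4, -4.
Level-2 differences are constant, so P has degree 2.
Fitting a degree-2 polynomial gives P(m) = -2m² + 2m - 3.
Then P(10) = -183.

-183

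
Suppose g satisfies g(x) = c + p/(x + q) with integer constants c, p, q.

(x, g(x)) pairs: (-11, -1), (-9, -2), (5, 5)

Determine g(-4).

(g(x) − c)(x + q) = p for each data point; the three points give a linear system in c and q, then p follows.
Solving: c = 2, q = 3, p = 24, so g(x) = 2 + 24/(x + 3).
Then g(-4) = 2 + 24/(-1) = -22.

-22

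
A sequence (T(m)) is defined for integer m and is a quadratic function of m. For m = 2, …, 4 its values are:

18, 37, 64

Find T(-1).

Write T(m) = am² + bm + c; the 3 given values yield a linear system in the 3 coefficients.
Solving, T(m) = 4m² - m + 4.
Then T(-1) = 9.

9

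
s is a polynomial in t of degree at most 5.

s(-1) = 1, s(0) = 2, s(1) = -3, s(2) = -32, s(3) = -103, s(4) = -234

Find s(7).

-1167

First differences: 1, -5, -29, -71, -131. Second differences: -6, -24, -42, -60. Third differences: -18, -18, -18.
Level-3 differences are constant, so s has degree 3.
Fitting a degree-3 polynomial gives s(t) = -3t³ - 3t² + t + 2.
Then s(7) = -1167.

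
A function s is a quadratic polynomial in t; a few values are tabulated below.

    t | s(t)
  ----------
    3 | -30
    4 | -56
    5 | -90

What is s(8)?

Write s(t) = at² + bt + c; the 3 given values yield a linear system in the 3 coefficients.
Solving, s(t) = -4t² + 2t.
Then s(8) = -240.

-240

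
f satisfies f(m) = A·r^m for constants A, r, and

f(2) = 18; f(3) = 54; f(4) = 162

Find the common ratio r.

3

Consecutive ratio: 54/18 = 3, and 162/54 = 3, so r = 3.
Then A·3^2 = 18 gives A = 2, and f(m) = 2·3^m.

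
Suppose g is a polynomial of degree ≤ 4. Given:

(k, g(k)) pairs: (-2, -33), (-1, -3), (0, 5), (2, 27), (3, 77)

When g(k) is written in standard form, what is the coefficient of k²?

-2

Write g(k) = ak^4 + bk³ + ck² + dk + e; the 5 given values yield a linear system in the 5 coefficients.
Solving, the leading coefficient vanishes, and g(k) = 3k³ - 2k² + 3k + 5.
The coefficient of k² is -2.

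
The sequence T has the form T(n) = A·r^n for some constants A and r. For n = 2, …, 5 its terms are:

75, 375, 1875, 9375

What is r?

Consecutive ratio: 375/75 = 5, and 1875/375 = 5, so r = 5.
Then A·5^2 = 75 gives A = 3, and T(n) = 3·5^n.

5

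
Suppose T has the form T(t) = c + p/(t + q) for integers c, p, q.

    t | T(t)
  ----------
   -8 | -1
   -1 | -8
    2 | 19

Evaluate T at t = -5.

-2

(T(t) − c)(t + q) = p for each data point; the three points give a linear system in c and q, then p follows.
Solving: c = 1, q = -1, p = 18, so T(t) = 1 + 18/(t − 1).
Then T(-5) = 1 + 18/(-6) = -2.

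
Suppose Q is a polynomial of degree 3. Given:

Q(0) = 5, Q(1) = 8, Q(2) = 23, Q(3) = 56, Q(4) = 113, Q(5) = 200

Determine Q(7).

First differences: 3, 15, 33, 57, 87. Second differences: 12, 18, 24, 30. Third differences: 6, 6, 6.
Level-3 differences are constant, so Q has degree 3.
Fitting a degree-3 polynomial gives Q(m) = m³ + 3m² - m + 5.
Then Q(7) = 488.

488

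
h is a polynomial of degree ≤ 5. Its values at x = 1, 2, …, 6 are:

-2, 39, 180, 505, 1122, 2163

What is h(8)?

6165

First differences: 41, 141, 325, 617, 1041. Second differences: 100, 184, 292, 424. Third differences: 84, 108, 132. Fourth differences: 24, 24.
Level-4 differences are constant, so h has degree 4.
Fitting a degree-4 polynomial gives h(x) = x^4 + 4x³ + x² - 5x - 3.
Then h(8) = 6165.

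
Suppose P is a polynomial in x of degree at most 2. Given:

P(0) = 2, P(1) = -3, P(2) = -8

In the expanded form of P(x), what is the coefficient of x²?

Write P(x) = ax² + bx + c; the 3 given values yield a linear system in the 3 coefficients.
Solving, the leading coefficient vanishes, and P(x) = -5x + 2.
The coefficient of x² is 0.

0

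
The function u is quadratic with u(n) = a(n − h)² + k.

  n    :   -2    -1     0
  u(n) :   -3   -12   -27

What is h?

-3

First differences -9, -15; second difference -6 = 2a, so a = -3.
Expanding, the n-coefficient is −2ah = 6h; matching it to the data gives h = -3, and then k = 0.
So u(n) = -3(n + 3)² + 0.
Hence h = -3.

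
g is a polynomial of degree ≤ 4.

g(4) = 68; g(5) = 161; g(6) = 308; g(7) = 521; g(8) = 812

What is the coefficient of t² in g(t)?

First differences: 93, 147, 213, 291. Second differences: 54, 66, 78. Third differences: 12, 12.
Level-3 differences are constant, so g has degree 3.
Fitting a degree-3 polynomial gives g(t) = 2t³ - 3t² - 2t - 4.
The coefficient of t² is -3.

-3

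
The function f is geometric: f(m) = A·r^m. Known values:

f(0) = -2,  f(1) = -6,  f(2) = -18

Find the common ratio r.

Consecutive ratio: -6/(-2) = 3, and -18/(-6) = 3, so r = 3.
Then A·3^0 = -2 gives A = -2, and f(m) = -2·3^m.

3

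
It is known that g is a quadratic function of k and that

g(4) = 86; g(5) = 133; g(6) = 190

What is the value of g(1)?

5

Write g(k) = ak² + bk + c; the 3 given values yield a linear system in the 3 coefficients.
Solving, g(k) = 5k² + 2k - 2.
Then g(1) = 5.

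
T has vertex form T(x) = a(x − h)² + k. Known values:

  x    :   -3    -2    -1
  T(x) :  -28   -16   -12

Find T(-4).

First differences 12, 4; second difference -8 = 2a, so a = -4.
Expanding, the x-coefficient is −2ah = 8h; matching it to the data gives h = -1, and then k = -12.
So T(x) = -4(x + 1)² − 12.
T(-4) = -4·(-3)² − 12 = -48.

-48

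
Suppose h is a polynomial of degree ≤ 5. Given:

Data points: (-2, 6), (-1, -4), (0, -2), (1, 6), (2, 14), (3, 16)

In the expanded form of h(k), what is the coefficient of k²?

3

Write h(k) = ak^5 + bk^4 + ck³ + dk² + ek + p; the 6 given values yield a linear system in the 6 coefficients.
Solving, the top 2 coefficients vanish, and h(k) = -k³ + 3k² + 6k - 2.
The coefficient of k² is 3.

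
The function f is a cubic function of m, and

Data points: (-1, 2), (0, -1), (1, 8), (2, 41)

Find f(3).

Write f(m) = am³ + bm² + cm + d; the 4 given values yield a linear system in the 4 coefficients.
Solving, f(m) = 2m³ + 6m² + m - 1.
Then f(3) = 110.

110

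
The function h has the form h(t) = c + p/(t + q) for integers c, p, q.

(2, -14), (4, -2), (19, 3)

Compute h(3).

(h(t) − c)(t + q) = p for each data point; the three points give a linear system in c and q, then p follows.
Solving: c = 4, q = -1, p = -18, so h(t) = 4 − 18/(t − 1).
Then h(3) = 4 − 18/2 = -5.

-5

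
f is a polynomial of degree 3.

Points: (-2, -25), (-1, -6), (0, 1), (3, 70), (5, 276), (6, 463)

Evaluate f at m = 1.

Write f(m) = am³ + bm² + cm + d; the 6 given values yield a linear system in the 4 coefficients.
Solving, f(m) = 2m³ + 5m + 1.
Then f(1) = 8.

8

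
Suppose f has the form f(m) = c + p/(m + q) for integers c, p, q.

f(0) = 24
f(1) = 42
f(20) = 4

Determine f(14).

3

(f(m) − c)(m + q) = p for each data point; the three points give a linear system in c and q, then p follows.
Solving: c = 6, q = -2, p = -36, so f(m) = 6 − 36/(m − 2).
Then f(14) = 6 − 36/12 = 3.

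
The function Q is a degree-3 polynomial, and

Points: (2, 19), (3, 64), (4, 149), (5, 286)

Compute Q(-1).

4

Write Q(k) = ak³ + bk² + ck + d; the 4 given values yield a linear system in the 4 coefficients.
Solving, Q(k) = 2k³ + 2k² - 3k + 1.
Then Q(-1) = 4.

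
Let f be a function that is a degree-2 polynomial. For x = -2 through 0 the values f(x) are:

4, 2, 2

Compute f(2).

8

Write f(x) = ax² + bx + c; the 3 given values yield a linear system in the 3 coefficients.
Solving, f(x) = x² + x + 2.
Then f(2) = 8.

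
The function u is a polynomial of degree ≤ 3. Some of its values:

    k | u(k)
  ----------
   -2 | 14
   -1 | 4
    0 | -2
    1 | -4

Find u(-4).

46

First differences: -10, -6, -2. Second differences: 4, 4.
Level-2 differences are constant, so u has degree 2.
Fitting a degree-2 polynomial gives u(k) = 2k² - 4k - 2.
Then u(-4) = 46.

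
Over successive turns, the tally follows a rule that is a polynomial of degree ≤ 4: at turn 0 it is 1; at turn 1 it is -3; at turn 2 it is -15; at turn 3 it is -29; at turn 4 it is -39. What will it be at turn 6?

Write the value at n as P(n).
First differences: -4, -12, -14, -10. Second differences: -8, -2, 4. Third differences: 6, 6.
Level-3 differences are constant, so P has degree 3.
Fitting a degree-3 polynomial gives P(n) = n³ - 7n² + 2n + 1.
Then P(6) = -23.

-23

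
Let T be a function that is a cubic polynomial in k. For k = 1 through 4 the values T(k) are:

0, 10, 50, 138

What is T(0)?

2

Write T(k) = ak³ + bk² + ck + d; the 4 given values yield a linear system in the 4 coefficients.
Solving, T(k) = 3k³ - 3k² - 2k + 2.
The constant term is T(0) = 2.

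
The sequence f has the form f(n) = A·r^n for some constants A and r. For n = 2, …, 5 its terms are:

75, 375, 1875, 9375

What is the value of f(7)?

Consecutive ratio: 375/75 = 5, and 1875/375 = 5, so r = 5.
Then A·5^2 = 75 gives A = 3, and f(n) = 3·5^n.
f(7) = 3·5^7 = 234375.

234375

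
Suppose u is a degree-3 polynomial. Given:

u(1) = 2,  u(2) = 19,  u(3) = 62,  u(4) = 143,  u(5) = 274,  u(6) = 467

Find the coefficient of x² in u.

First differences: 17, 43, 81, 131, 193. Second differences: 26, 38, 50, 62. Third differences: 12, 12, 12.
Level-3 differences are constant, so u has degree 3.
Fitting a degree-3 polynomial gives u(x) = 2x³ + x² - 1.
The coefficient of x² is 1.

1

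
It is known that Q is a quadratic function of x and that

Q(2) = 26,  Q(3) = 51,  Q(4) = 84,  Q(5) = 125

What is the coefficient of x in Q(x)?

5

First differences: 25, 33, 41. Second differences: 8, 8.
Level-2 differences are constant, so Q has degree 2.
Fitting a degree-2 polynomial gives Q(x) = 4x² + 5x.
The coefficient of x is 5.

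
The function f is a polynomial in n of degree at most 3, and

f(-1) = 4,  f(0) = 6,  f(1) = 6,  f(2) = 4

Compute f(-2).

0

Write f(n) = an³ + bn² + cn + d; the 4 given values yield a linear system in the 4 coefficients.
Solving, the leading coefficient vanishes, and f(n) = -n² + n + 6.
Then f(-2) = 0.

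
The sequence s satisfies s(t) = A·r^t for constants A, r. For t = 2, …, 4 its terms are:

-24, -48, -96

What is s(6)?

-384

Consecutive ratio: -48/(-24) = 2, and -96/(-48) = 2, so r = 2.
Then A·2^2 = -24 gives A = -6, and s(t) = -6·2^t.
s(6) = -6·2^6 = -384.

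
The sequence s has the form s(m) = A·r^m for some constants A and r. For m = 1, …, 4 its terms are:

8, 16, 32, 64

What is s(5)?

Consecutive ratio: 16/8 = 2, and 32/16 = 2, so r = 2.
Then A·2^1 = 8 gives A = 4, and s(m) = 4·2^m.
s(5) = 4·2^5 = 128.

128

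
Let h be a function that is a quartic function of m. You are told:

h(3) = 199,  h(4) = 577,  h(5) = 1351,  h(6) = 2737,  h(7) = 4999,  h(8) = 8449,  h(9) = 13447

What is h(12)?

42049

First differences: 378, 774, 1386, 2262, 3450, 4998. Second differences: 396, 612, 876, 1188, 1548. Third differences: 216, 264, 312, 360. Fourth differences: 48, 48, 48.
Level-4 differences are constant, so h has degree 4.
Fitting a degree-4 polynomial gives h(m) = 2m^4 + 4m² + 1.
Then h(12) = 42049.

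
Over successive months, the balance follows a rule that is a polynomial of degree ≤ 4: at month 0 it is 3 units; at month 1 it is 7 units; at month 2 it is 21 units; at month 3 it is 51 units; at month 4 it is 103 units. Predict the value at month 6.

Write the value at n as h(n).
First differences: 4, 14, 30, 52. Second differences: 10, 16, 22. Third differences: 6, 6.
Level-3 differences are constant, so h has degree 3.
Fitting a degree-3 polynomial gives h(n) = n³ + 2n² + n + 3.
Then h(6) = 297.

297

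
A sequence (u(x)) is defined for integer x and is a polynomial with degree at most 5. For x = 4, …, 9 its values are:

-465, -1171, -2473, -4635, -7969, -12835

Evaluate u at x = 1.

-3

First differences: -706, -1302, -2162, -3334, -4866. Second differences: -596, -860, -1172, -1532. Third differences: -264, -312, -360. Fourth differences: -48, -48.
Level-4 differences are constant, so u has degree 4.
Fitting a degree-4 polynomial gives u(x) = -2x^4 + 4x² - 4x - 1.
Then u(1) = -3.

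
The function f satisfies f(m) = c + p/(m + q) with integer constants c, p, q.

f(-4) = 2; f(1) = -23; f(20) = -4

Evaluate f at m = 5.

-7

(f(m) − c)(m + q) = p for each data point; the three points give a linear system in c and q, then p follows.
Solving: c = -3, q = 0, p = -20, so f(m) = -3 − 20/(m + 0).
Then f(5) = -3 − 20/5 = -7.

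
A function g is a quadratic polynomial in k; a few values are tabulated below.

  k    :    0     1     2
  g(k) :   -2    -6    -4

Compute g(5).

38

Write g(k) = ak² + bk + c; the 3 given values yield a linear system in the 3 coefficients.
Solving, g(k) = 3k² - 7k - 2.
Then g(5) = 38.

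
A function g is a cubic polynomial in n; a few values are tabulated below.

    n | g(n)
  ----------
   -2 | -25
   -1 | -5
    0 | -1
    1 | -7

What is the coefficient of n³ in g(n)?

Write g(n) = an³ + bn² + cn + d; the 4 given values yield a linear system in the 4 coefficients.
Solving, g(n) = n³ - 5n² - 2n - 1.
The coefficient of n³ is 1.

1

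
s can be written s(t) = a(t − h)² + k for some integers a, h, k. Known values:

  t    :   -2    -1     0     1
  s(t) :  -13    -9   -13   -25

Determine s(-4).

First differences 4, -4, -12; second difference -8 = 2a, so a = -4.
Expanding, the t-coefficient is −2ah = 8h; matching it to the data gives h = -1, and then k = -9.
So s(t) = -4(t + 1)² − 9.
s(-4) = -4·(-3)² − 9 = -45.

-45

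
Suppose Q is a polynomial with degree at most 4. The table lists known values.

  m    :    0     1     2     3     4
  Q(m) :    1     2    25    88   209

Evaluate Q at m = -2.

-7

First differences: 1, 23, 63, 121. Second differences: 22, 40, 58. Third differences: 18, 18.
Level-3 differences are constant, so Q has degree 3.
Fitting a degree-3 polynomial gives Q(m) = 3m³ + 2m² - 4m + 1.
Then Q(-2) = -7.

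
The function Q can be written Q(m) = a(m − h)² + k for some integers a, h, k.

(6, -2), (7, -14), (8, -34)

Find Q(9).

-62

First differences -12, -20; second difference -8 = 2a, so a = -4.
Expanding, the m-coefficient is −2ah = 8h; matching it to the data gives h = 5, and then k = 2.
So Q(m) = -4(m − 5)² + 2.
Q(9) = -4·4² + 2 = -62.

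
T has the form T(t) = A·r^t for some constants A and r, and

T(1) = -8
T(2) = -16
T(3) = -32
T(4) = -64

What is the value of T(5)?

-128

Consecutive ratio: -16/(-8) = 2, and -32/(-16) = 2, so r = 2.
Then A·2^1 = -8 gives A = -4, and T(t) = -4·2^t.
T(5) = -4·2^5 = -128.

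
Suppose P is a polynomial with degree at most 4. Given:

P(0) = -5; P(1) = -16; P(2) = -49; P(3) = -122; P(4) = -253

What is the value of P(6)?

-761

First differences: -11, -33, -73, -131. Second differences: -22, -40, -58. Third differences: -18, -18.
Level-3 differences are constant, so P has degree 3.
Fitting a degree-3 polynomial gives P(m) = -3m³ - 2m² - 6m - 5.
Then P(6) = -761.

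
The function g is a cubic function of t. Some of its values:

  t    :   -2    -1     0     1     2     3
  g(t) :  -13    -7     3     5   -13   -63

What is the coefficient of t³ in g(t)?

First differences: 6, 10, 2, -18, -50. Second differences: 4, -8, -20, -32. Third differences: -12, -12, -12.
Level-3 differences are constant, so g has degree 3.
Fitting a degree-3 polynomial gives g(t) = -2t³ - 4t² + 8t + 3.
The coefficient of t³ is -2.

-2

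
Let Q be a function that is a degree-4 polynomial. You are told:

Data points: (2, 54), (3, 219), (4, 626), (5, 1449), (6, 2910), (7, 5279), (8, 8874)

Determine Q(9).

14061

First differences: 165, 407, 823, 1461, 2369, 3595. Second differences: 242, 416, 638, 908, 1226. Third differences: 174, 222, 270, 318. Fourth differences: 48, 48, 48.
Level-4 differences are constant, so Q has degree 4.
Fitting a degree-4 polynomial gives Q(k) = 2k^4 + k³ + 2k² + 6k - 6.
Then Q(9) = 14061.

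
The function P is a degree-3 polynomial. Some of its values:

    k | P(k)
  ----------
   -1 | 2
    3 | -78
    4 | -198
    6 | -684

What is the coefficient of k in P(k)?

Write P(k) = ak³ + bk² + ck + d; the 4 given values yield a linear system in the 4 coefficients.
Solving, P(k) = -3k³ - 2k² + 5k + 6.
The coefficient of k is 5.

5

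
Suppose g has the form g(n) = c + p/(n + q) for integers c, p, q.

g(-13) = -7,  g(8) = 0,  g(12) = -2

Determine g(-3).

-11

(g(n) − c)(n + q) = p for each data point; the three points give a linear system in c and q, then p follows.
Solving: c = -5, q = -2, p = 30, so g(n) = -5 + 30/(n − 2).
Then g(-3) = -5 + 30/(-5) = -11.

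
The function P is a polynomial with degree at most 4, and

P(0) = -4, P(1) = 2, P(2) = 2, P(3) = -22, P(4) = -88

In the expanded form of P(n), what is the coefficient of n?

First differences: 6, 0, -24, -66. Second differences: -6, -24, -42. Third differences: -18, -18.
Level-3 differences are constant, so P has degree 3.
Fitting a degree-3 polynomial gives P(n) = -3n³ + 6n² + 3n - 4.
The coefficient of n is 3.

3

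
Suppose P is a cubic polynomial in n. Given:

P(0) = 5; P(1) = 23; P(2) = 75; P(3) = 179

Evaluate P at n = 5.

Write P(n) = an³ + bn² + cn + d; the 4 given values yield a linear system in the 4 coefficients.
Solving, P(n) = 3n³ + 8n² + 7n + 5.
Then P(5) = 615.

615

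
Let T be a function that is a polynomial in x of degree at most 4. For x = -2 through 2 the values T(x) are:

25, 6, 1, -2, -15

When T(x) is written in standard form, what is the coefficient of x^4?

First differences: -19, -5, -3, -13. Second differences: 14, 2, -10. Third differences: -12, -12.
Level-3 differences are constant, so T has degree 3.
Fitting a degree-3 polynomial gives T(x) = -2x³ + x² - 2x + 1.
The coefficient of x^4 is 0.

0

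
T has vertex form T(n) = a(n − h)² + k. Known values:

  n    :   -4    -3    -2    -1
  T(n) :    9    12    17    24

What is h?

First differences 3, 5, 7; second difference 2 = 2a, so a = 1.
Expanding, the n-coefficient is −2ah = -2h; matching it to the data gives h = -5, and then k = 8.
So T(n) = 1(n + 5)² + 8.
Hence h = -5.

-5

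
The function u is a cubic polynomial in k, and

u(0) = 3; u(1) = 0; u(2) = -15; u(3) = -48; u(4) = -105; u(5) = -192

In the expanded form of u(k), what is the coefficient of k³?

Write u(k) = ak³ + bk² + ck + d; the 6 given values yield a linear system in the 4 coefficients.
Solving, u(k) = -k³ - 3k² + k + 3.
The coefficient of k³ is -1.

-1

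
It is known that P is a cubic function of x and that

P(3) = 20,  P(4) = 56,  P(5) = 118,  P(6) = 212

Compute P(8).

Write P(x) = ax³ + bx² + cx + d; the 4 given values yield a linear system in the 4 coefficients.
Solving, P(x) = x³ + x² - 8x + 8.
Then P(8) = 520.

520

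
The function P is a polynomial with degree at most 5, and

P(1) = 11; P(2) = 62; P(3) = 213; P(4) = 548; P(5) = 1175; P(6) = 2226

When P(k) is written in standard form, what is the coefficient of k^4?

First differences: 51, 151, 335, 627, 1051. Second differences: 100, 184, 292, 424. Third differences: 84, 108, 132. Fourth differences: 24, 24.
Level-4 differences are constant, so P has degree 4.
Fitting a degree-4 polynomial gives P(k) = k^4 + 4k³ + k² + 5k.
The coefficient of k^4 is 1.

1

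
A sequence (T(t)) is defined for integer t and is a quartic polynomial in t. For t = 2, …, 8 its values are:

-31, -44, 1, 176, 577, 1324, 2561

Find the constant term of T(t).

Write T(t) = at^4 + bt³ + ct² + dt + e; the 7 given values yield a linear system in the 5 coefficients.
Solving, T(t) = t^4 - 2t³ - 8t² + 1.
The constant term is T(0) = 1.

1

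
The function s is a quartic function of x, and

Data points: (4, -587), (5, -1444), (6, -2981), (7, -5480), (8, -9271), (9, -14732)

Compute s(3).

-176

First differences: -857, -1537, -2499, -3791, -5461. Second differences: -680, -962, -1292, -1670. Third differences: -282, -330, -378. Fourth differences: -48, -48.
Level-4 differences are constant, so s has degree 4.
Fitting a degree-4 polynomial gives s(x) = -2x^4 - 3x³ + 7x² + x + 1.
Then s(3) = -176.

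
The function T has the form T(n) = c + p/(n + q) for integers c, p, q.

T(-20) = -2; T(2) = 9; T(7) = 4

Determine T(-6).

-9

(T(n) − c)(n + q) = p for each data point; the three points give a linear system in c and q, then p follows.
Solving: c = 0, q = 2, p = 36, so T(n) = 36/(n + 2).
Then T(-6) = 0 + 36/(-4) = -9.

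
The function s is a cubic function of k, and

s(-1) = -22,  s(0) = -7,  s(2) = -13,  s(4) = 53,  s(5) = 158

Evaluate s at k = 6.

335

Write s(k) = ak³ + bk² + ck + d; the 5 given values yield a linear system in the 4 coefficients.
Solving, s(k) = 3k³ - 9k² + 3k - 7.
Then s(6) = 335.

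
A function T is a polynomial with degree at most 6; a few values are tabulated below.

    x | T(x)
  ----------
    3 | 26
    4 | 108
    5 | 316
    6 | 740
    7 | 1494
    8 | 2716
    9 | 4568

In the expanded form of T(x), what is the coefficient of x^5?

0

First differences: 82, 208, 424, 754, 1222, 1852. Second differences: 126, 216, 330, 468, 630. Third differences: 90, 114, 138, 162. Fourth differences: 24, 24, 24.
Level-4 differences are constant, so T has degree 4.
Fitting a degree-4 polynomial gives T(x) = x^4 - 3x³ + 2x² + 4x - 4.
The coefficient of x^5 is 0.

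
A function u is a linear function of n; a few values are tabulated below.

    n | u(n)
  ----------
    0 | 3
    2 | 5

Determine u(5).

Write u(n) = an + b; the 2 given values yield a linear system in the 2 coefficients.
Solving, u(n) = n + 3.
Then u(5) = 8.

8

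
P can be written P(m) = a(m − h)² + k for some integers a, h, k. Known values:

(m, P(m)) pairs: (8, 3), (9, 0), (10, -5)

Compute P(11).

-12

First differences -3, -5; second difference -2 = 2a, so a = -1.
Expanding, the m-coefficient is −2ah = 2h; matching it to the data gives h = 7, and then k = 4.
So P(m) = -1(m − 7)² + 4.
P(11) = -1·4² + 4 = -12.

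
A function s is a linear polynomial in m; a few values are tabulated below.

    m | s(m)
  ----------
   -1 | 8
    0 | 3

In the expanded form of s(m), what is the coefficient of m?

Write s(m) = am + b; the 2 given values yield a linear system in the 2 coefficients.
Solving, s(m) = -5m + 3.
The coefficient of m is -5.

-5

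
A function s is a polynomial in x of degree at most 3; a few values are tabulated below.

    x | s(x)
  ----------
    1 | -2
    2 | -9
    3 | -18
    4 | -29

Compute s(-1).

First differences: -7, -9, -11. Second differences: -2, -2.
Level-2 differences are constant, so s has degree 2.
Fitting a degree-2 polynomial gives s(x) = -x² - 4x + 3.
Then s(-1) = 6.

6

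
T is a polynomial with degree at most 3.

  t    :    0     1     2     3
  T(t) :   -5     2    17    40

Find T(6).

157

Write T(t) = at³ + bt² + ct + d; the 4 given values yield a linear system in the 4 coefficients.
Solving, the leading coefficient vanishes, and T(t) = 4t² + 3t - 5.
Then T(6) = 157.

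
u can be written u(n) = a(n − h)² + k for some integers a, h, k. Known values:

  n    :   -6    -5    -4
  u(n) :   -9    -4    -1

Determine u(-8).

First differences 5, 3; second difference -2 = 2a, so a = -1.
Expanding, the n-coefficient is −2ah = 2h; matching it to the data gives h = -3, and then k = 0.
So u(n) = -1(n + 3)² + 0.
u(-8) = -1·(-5)² + 0 = -25.

-25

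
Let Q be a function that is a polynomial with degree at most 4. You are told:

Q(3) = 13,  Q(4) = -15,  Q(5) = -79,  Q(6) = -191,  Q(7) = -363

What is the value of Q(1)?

9

First differences: -28, -64, -112, -172. Second differences: -36, -48, -60. Third differences: -12, -12.
Level-3 differences are constant, so Q has degree 3.
Fitting a degree-3 polynomial gives Q(x) = -2x³ + 6x² + 4x + 1.
Then Q(1) = 9.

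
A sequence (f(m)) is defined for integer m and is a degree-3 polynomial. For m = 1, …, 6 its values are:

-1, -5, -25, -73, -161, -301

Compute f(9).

-1153

First differences: -4, -20, -48, -88, -140. Second differences: -16, -28, -40, -52. Third differences: -12, -12, -12.
Level-3 differences are constant, so f has degree 3.
Fitting a degree-3 polynomial gives f(m) = -2m³ + 4m² - 2m - 1.
Then f(9) = -1153.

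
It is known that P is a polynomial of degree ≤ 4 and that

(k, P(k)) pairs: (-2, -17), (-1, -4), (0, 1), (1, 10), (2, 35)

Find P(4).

181

First differences: 13, 5, 9, 25. Second differences: -8, 4, 16. Third differences: 12, 12.
Level-3 differences are constant, so P has degree 3.
Fitting a degree-3 polynomial gives P(k) = 2k³ + 2k² + 5k + 1.
Then P(4) = 181.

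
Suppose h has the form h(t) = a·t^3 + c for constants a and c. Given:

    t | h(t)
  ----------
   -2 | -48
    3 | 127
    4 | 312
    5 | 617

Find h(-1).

-13

From h(-2) = -48 and h(3) = 127: -8a + c = -48 and 27a + c = 127.
Subtracting: 35a = 175, so a = 5; then c = -48 − 5·(-8) = -8.
So h(t) = 5t³ − 8, and h(-1) = -13.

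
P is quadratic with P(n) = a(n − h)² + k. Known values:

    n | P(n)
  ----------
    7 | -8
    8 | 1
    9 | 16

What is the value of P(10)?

First differences 9, 15; second difference 6 = 2a, so a = 3.
Expanding, the n-coefficient is −2ah = -6h; matching it to the data gives h = 6, and then k = -11.
So P(n) = 3(n − 6)² − 11.
P(10) = 3·4² − 11 = 37.

37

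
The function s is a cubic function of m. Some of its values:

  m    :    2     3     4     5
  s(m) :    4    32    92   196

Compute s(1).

-4

Write s(m) = am³ + bm² + cm + d; the 4 given values yield a linear system in the 4 coefficients.
Solving, s(m) = 2m³ - 2m² - 4.
Then s(1) = -4.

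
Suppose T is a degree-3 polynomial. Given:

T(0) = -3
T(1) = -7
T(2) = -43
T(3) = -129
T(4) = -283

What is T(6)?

First differences: -4, -36, -86, -154. Second differences: -32, -50, -68. Third differences: -18, -18.
Level-3 differences are constant, so T has degree 3.
Fitting a degree-3 polynomial gives T(n) = -3n³ - 7n² + 6n - 3.
Then T(6) = -867.

-867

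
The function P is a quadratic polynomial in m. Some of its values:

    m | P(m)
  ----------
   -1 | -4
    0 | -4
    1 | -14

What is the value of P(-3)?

Write P(m) = am² + bm + c; the 3 given values yield a linear system in the 3 coefficients.
Solving, P(m) = -5m² - 5m - 4.
Then P(-3) = -34.

-34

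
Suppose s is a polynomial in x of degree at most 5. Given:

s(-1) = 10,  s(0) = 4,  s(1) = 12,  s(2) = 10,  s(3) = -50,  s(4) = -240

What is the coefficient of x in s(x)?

3

First differences: -6, 8, -2, -60, -190. Second differences: 14, -10, -58, -130. Third differences: -24, -48, -72. Fourth differences: -24, -24.
Level-4 differences are constant, so s has degree 4.
Fitting a degree-4 polynomial gives s(x) = -x^4 - 2x³ + 8x² + 3x + 4.
The coefficient of x is 3.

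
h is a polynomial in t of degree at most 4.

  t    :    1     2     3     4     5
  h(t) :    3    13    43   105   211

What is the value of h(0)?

Write h(t) = at^4 + bt³ + ct² + dt + e; the 5 given values yield a linear system in the 5 coefficients.
Solving, the leading coefficient vanishes, and h(t) = 2t³ - 2t² + 2t + 1.
Then h(0) = 1.

1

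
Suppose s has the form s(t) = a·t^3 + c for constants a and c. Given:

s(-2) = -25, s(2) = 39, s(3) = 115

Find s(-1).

3

From s(-2) = -25 and s(2) = 39: -8a + c = -25 and 8a + c = 39.
Subtracting: 16a = 64, so a = 4; then c = -25 − 4·(-8) = 7.
So s(t) = 4t³ + 7, and s(-1) = 3.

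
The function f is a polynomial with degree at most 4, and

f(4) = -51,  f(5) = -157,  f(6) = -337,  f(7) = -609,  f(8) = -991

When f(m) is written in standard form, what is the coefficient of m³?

Write f(m) = am^4 + bm³ + cm² + dm + e; the 5 given values yield a linear system in the 5 coefficients.
Solving, the leading coefficient vanishes, and f(m) = -3m³ + 8m² + 5m - 7.
The coefficient of m³ is -3.

-3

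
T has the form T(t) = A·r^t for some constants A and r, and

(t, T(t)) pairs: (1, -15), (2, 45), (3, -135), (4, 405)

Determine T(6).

3645

Consecutive ratio: 45/(-15) = -3, and -135/45 = -3, so r = -3.
Then A·(-3)^1 = -15 gives A = 5, and T(t) = 5·(-3)^t.
T(6) = 5·(-3)^6 = 3645.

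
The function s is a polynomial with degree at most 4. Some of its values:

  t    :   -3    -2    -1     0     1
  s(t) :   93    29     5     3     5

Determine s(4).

Write s(t) = at^4 + bt³ + ct² + dt + e; the 5 given values yield a linear system in the 5 coefficients.
Solving, the leading coefficient vanishes, and s(t) = -3t³ + 2t² + 3t + 3.
Then s(4) = -145.

-145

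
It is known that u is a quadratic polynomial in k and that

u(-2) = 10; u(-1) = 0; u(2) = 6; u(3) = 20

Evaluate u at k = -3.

Write u(k) = ak² + bk + c; the 4 given values yield a linear system in the 3 coefficients.
Solving, u(k) = 3k² - k - 4.
Then u(-3) = 26.

26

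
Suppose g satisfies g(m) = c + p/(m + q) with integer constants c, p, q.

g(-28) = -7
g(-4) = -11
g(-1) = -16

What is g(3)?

24

(g(m) − c)(m + q) = p for each data point; the three points give a linear system in c and q, then p follows.
Solving: c = -6, q = -2, p = 30, so g(m) = -6 + 30/(m − 2).
Then g(3) = -6 + 30/1 = 24.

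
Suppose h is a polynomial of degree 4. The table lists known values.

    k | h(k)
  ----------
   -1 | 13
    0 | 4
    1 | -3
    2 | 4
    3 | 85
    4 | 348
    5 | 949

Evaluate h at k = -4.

First differences: -9, -7, 7, 81, 263, 601. Second differences: 2, 14, 74, 182, 338. Third differences: 12, 60, 108, 156. Fourth differences: 48, 48, 48.
Level-4 differences are constant, so h has degree 4.
Fitting a degree-4 polynomial gives h(k) = 2k^4 - 2k³ - k² - 6k + 4.
Then h(-4) = 652.

652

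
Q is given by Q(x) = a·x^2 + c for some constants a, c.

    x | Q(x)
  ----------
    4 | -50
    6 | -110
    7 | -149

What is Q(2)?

-14

From Q(4) = -50 and Q(6) = -110: 16a + c = -50 and 36a + c = -110.
Subtracting: 20a = -60, so a = -3; then c = -50 − (-3)·16 = -2.
So Q(x) = -3x² − 2, and Q(2) = -14.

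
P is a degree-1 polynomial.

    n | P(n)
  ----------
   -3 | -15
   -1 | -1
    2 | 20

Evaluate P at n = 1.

13

Write P(n) = an + b; the 3 given values yield a linear system in the 2 coefficients.
Solving, P(n) = 7n + 6.
Then P(1) = 13.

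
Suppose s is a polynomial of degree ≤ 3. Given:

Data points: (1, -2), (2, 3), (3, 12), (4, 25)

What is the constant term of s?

-3

First differences: 5, 9, 13. Second differences: 4, 4.
Level-2 differences are constant, so s has degree 2.
Fitting a degree-2 polynomial gives s(n) = 2n² - n - 3.
The constant term is s(0) = -3.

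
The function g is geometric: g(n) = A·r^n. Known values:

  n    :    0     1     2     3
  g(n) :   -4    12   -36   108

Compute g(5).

Consecutive ratio: 12/(-4) = -3, and -36/12 = -3, so r = -3.
Then A·(-3)^0 = -4 gives A = -4, and g(n) = -4·(-3)^n.
g(5) = -4·(-3)^5 = 972.

972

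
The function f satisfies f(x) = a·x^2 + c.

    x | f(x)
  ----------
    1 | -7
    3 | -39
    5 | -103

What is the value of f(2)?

From f(1) = -7 and f(3) = -39: 1a + c = -7 and 9a + c = -39.
Subtracting: 8a = -32, so a = -4; then c = -7 − (-4)·1 = -3.
So f(x) = -4x² − 3, and f(2) = -19.

-19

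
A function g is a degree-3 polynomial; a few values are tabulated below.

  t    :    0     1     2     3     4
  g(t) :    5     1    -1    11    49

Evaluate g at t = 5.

125

Write g(t) = at³ + bt² + ct + d; the 5 given values yield a linear system in the 4 coefficients.
Solving, g(t) = 2t³ - 5t² - t + 5.
Then g(5) = 125.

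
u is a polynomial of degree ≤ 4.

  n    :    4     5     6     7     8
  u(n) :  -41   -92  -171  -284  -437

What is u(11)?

-1196

First differences: -51, -79, -113, -153. Second differences: -28, -34, -40. Third differences: -6, -6.
Level-3 differences are constant, so u has degree 3.
Fitting a degree-3 polynomial gives u(n) = -n³ + n² + n + 3.
Then u(11) = -1196.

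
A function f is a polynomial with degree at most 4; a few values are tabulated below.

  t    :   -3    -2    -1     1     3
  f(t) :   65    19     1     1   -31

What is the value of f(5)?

Write f(t) = at^4 + bt³ + ct² + dt + e; the 5 given values yield a linear system in the 5 coefficients.
Solving, the leading coefficient vanishes, and f(t) = -2t³ + 2t² + 2t - 1.
Then f(5) = -191.

-191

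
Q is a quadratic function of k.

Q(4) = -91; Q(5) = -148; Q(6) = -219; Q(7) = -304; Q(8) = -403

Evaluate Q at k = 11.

-784

First differences: -57, -71, -85, -99. Second differences: -14, -14, -14.
Level-2 differences are constant, so Q has degree 2.
Fitting a degree-2 polynomial gives Q(k) = -7k² + 6k - 3.
Then Q(11) = -784.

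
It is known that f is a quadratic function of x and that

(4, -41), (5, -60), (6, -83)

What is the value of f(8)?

-141

Write f(x) = ax² + bx + c; the 3 given values yield a linear system in the 3 coefficients.
Solving, f(x) = -2x² - x - 5.
Then f(8) = -141.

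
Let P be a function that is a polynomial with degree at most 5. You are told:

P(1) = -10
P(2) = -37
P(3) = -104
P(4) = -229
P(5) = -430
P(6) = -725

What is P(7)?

First differences: -27, -67, -125, -201, -295. Second differences: -40, -58, -76, -94. Third differences: -18, -18, -18.
Level-3 differences are constant, so P has degree 3.
Fitting a degree-3 polynomial gives P(x) = -3x³ - 2x² - 5.
Then P(7) = -1132.

-1132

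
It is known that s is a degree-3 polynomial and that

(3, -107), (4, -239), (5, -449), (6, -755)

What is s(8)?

Write s(k) = ak³ + bk² + ck + d; the 4 given values yield a linear system in the 4 coefficients.
Solving, s(k) = -3k³ - 3k² + 1.
Then s(8) = -1727.

-1727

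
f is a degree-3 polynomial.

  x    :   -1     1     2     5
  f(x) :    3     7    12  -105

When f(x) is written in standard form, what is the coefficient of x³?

-2

Write f(x) = ax³ + bx² + cx + d; the 4 given values yield a linear system in the 4 coefficients.
Solving, f(x) = -2x³ + 5x² + 4x.
The coefficient of x³ is -2.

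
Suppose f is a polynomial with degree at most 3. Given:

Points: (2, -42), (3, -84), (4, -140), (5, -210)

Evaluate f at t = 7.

First differences: -42, -56, -70. Second differences: -14, -14.
Level-2 differences are constant, so f has degree 2.
Fitting a degree-2 polynomial gives f(t) = -7t² - 7t.
Then f(7) = -392.

-392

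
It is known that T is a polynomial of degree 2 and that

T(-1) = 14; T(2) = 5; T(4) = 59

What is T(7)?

230

Write T(n) = an² + bn + c; the 3 given values yield a linear system in the 3 coefficients.
Solving, T(n) = 6n² - 9n - 1.
Then T(7) = 230.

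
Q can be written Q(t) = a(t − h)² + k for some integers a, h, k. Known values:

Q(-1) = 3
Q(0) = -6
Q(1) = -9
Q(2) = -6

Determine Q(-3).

First differences -9, -3, 3; second difference 6 = 2a, so a = 3.
Expanding, the t-coefficient is −2ah = -6h; matching it to the data gives h = 1, and then k = -9.
So Q(t) = 3(t − 1)² − 9.
Q(-3) = 3·(-4)² − 9 = 39.

39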